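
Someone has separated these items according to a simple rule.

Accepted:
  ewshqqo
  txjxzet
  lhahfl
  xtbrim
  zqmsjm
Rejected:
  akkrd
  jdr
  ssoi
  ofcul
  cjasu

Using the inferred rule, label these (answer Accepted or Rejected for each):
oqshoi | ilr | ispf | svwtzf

The pattern is that an item is 'Accepted' exactly when: length ≥ 6.
oqshoi: length 6 — qualifies, so Accepted. ilr: length 3 — does not pass, so Rejected. ispf: length 4 — does not pass, so Rejected. svwtzf: length 6 — qualifies, so Accepted.

Accepted, Rejected, Rejected, Accepted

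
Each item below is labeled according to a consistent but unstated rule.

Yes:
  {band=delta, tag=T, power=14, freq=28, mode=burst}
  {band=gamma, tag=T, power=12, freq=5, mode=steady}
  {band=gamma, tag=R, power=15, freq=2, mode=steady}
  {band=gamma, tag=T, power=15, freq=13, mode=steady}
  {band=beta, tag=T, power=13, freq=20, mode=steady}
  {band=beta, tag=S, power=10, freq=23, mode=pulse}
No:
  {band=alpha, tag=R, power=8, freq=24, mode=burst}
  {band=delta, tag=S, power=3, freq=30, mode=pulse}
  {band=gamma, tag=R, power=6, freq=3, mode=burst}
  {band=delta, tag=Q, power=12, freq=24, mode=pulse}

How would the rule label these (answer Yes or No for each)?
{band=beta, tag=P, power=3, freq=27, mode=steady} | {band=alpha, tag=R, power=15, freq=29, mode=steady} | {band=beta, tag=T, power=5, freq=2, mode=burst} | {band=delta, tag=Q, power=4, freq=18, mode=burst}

No, Yes, No, No

The simplest hypothesis consistent with all the labels is: freq ≠ 24 AND power ≥ 8.
{band=beta, tag=P, power=3, freq=27, mode=steady}: freq = 27, power = 3 — fails the rule, so No.
{band=alpha, tag=R, power=15, freq=29, mode=steady}: freq = 29, power = 15 — has this property, so Yes.
{band=beta, tag=T, power=5, freq=2, mode=burst}: freq = 2, power = 5 — fails the rule, so No.
{band=delta, tag=Q, power=4, freq=18, mode=burst}: freq = 18, power = 4 — fails the rule, so No.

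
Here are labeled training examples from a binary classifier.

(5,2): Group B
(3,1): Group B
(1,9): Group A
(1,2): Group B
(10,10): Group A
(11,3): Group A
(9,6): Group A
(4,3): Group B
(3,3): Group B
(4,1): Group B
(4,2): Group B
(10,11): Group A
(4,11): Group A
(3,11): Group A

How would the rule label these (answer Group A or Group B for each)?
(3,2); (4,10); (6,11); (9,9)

The simplest hypothesis consistent with all the labels is: sum ≥ 10.

Group B, Group A, Group A, Group A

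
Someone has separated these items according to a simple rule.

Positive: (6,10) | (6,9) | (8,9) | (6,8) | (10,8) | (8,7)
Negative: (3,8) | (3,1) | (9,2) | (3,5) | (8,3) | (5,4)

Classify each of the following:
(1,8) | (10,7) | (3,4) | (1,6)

Negative, Positive, Negative, Negative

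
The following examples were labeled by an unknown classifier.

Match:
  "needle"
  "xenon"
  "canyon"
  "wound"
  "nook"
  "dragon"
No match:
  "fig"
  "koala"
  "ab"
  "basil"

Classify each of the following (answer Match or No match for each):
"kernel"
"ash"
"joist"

The simplest hypothesis consistent with all the labels is: contains 'n'.

Match, No match, No match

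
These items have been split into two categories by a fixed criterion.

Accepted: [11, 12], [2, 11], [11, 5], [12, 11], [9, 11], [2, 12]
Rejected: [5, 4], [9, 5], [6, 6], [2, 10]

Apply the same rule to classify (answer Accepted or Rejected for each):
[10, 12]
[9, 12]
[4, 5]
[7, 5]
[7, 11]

All 'Accepted' examples share one property — max ≥ 11 — and every 'Rejected' example lacks it.
Accepted: [10, 12], since max 12.
Accepted: [9, 12], since max 12.
Rejected: [4, 5], since max 5.
Rejected: [7, 5], since max 7.
Accepted: [7, 11], since max 11.

Accepted, Accepted, Rejected, Rejected, Accepted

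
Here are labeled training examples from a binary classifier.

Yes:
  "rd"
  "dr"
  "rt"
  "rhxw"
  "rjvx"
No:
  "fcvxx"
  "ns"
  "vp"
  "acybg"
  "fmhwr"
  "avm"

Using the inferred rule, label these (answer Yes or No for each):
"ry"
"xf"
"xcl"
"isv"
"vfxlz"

Yes, No, No, No, No

'Yes' ⟺ even length AND contains 'r'.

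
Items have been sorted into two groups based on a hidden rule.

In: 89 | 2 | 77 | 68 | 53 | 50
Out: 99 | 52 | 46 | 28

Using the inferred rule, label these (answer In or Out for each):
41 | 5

In, In

'In' ⟺ ≡ 2 (mod 3).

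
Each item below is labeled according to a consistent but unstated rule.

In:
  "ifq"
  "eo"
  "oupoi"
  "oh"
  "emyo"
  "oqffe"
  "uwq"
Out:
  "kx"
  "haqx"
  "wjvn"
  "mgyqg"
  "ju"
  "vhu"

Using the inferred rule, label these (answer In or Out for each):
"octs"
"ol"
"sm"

In, In, Out

The distinguishing property — starts with a vowel — holds for all the 'In' cases and none of the 'Out' cases.
"octs": starts with 'o', has this property → In.
"ol": starts with 'o', has this property → In.
"sm": starts with 's', fails the rule → Out.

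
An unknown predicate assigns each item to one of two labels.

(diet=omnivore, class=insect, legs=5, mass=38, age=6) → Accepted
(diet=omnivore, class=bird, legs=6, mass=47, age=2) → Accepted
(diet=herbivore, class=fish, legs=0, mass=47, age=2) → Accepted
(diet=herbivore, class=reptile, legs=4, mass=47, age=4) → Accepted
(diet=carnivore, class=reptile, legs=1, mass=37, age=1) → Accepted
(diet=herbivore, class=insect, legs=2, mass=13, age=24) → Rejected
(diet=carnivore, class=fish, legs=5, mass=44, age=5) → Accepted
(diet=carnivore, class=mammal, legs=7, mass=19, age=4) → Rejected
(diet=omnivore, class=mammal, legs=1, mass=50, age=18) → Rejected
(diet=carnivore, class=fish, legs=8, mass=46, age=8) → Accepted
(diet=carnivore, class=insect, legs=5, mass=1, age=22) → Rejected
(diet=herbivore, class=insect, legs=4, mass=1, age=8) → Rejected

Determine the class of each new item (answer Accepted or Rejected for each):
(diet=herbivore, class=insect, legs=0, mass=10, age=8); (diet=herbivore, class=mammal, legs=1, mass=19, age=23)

The common property of the 'Accepted' items is: mass ≥ 37 AND age ≤ 8. No 'Rejected' item has it.
(diet=herbivore, class=insect, legs=0, mass=10, age=8): mass = 10, age = 8 — fails this test, so Rejected. (diet=herbivore, class=mammal, legs=1, mass=19, age=23): mass = 19, age = 23 — fails this test, so Rejected.

Rejected, Rejected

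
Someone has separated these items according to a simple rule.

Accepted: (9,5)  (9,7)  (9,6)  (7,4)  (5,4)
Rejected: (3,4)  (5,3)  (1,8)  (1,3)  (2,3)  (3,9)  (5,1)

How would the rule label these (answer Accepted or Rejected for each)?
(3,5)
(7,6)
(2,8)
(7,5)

'Accepted' ⟺ min ≥ 4.
Rejected: (3,5), since min 3.
Accepted: (7,6), since min 6.
Rejected: (2,8), since min 2.
Accepted: (7,5), since min 5.

Rejected, Accepted, Rejected, Accepted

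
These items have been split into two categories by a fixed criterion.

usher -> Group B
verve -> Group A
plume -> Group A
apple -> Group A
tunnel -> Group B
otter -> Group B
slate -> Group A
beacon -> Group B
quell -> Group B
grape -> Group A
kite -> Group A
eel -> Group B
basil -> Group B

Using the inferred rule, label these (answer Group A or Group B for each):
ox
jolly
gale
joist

Group B, Group B, Group A, Group B

A rule that fits every label: ends with 'e' — true of each 'Group A' example, false of each 'Group B' one.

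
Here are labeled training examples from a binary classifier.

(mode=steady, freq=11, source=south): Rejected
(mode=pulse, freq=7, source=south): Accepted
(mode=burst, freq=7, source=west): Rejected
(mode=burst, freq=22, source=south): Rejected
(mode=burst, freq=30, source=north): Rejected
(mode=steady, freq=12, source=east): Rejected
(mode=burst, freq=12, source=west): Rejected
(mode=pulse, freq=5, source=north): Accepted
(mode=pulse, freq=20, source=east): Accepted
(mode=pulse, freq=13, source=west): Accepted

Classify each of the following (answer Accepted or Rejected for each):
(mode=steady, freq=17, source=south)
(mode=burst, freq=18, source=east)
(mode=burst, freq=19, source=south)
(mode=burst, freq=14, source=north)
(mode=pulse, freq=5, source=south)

One predicate separates the groups cleanly: mode is pulse.
(mode=steady, freq=17, source=south): mode is steady — fails the rule, so Rejected. (mode=burst, freq=18, source=east): mode is burst — fails the rule, so Rejected. (mode=burst, freq=19, source=south): mode is burst — fails the rule, so Rejected. (mode=burst, freq=14, source=north): mode is burst — fails the rule, so Rejected. (mode=pulse, freq=5, source=south): mode is pulse — checks out, so Accepted.

Rejected, Rejected, Rejected, Rejected, Accepted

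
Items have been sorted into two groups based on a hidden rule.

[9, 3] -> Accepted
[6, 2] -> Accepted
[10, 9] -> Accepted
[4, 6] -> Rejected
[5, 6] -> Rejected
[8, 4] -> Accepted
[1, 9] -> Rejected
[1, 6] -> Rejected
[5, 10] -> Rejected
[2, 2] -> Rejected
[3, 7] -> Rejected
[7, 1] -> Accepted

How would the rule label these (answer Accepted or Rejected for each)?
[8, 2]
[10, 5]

'Accepted' ⟺ first > second.
Accepted: [8, 2], since 8 > 2.
Accepted: [10, 5], since 10 > 5.

Accepted, Accepted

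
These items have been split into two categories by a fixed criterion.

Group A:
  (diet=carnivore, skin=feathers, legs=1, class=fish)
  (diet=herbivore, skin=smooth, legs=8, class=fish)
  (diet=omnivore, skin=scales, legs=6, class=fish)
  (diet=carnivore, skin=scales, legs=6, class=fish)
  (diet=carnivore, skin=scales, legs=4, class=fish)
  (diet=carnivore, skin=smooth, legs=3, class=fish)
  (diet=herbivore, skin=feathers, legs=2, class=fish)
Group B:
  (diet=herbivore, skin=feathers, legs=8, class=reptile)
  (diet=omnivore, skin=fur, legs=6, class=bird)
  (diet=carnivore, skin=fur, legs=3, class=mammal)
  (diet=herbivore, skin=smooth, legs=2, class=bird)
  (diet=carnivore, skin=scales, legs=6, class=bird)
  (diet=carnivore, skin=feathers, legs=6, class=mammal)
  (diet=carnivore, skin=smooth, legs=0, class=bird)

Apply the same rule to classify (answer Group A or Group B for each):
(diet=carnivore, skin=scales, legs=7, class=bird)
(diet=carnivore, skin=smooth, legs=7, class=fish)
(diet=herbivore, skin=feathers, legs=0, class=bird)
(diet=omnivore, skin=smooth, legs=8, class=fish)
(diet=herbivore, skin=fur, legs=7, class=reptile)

Rule: class is fish. This holds for each 'Group A' example and fails for each 'Group B' one.
Group B: (diet=carnivore, skin=scales, legs=7, class=bird), since class is bird. Group A: (diet=carnivore, skin=smooth, legs=7, class=fish), since class is fish. Group B: (diet=herbivore, skin=feathers, legs=0, class=bird), since class is bird. Group A: (diet=omnivore, skin=smooth, legs=8, class=fish), since class is fish. Group B: (diet=herbivore, skin=fur, legs=7, class=reptile), since class is reptile.

Group B, Group A, Group B, Group A, Group B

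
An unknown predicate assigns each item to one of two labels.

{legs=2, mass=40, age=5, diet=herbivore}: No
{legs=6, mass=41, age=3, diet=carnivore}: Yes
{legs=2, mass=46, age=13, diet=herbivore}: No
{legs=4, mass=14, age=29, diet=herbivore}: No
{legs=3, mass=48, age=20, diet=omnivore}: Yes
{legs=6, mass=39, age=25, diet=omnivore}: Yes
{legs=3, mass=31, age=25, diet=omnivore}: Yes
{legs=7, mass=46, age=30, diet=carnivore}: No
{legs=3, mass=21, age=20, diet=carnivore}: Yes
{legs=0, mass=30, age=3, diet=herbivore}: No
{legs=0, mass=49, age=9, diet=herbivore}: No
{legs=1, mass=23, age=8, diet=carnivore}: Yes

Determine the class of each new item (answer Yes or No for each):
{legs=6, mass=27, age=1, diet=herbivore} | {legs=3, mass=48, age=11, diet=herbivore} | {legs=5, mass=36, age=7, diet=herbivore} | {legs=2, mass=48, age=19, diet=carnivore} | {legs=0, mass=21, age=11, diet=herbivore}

The simplest hypothesis consistent with all the labels is: diet is not herbivore AND age ≤ 25.
No: {legs=6, mass=27, age=1, diet=herbivore}, since diet is herbivore, age = 1. No: {legs=3, mass=48, age=11, diet=herbivore}, since diet is herbivore, age = 11. No: {legs=5, mass=36, age=7, diet=herbivore}, since diet is herbivore, age = 7. Yes: {legs=2, mass=48, age=19, diet=carnivore}, since diet is carnivore, age = 19. No: {legs=0, mass=21, age=11, diet=herbivore}, since diet is herbivore, age = 11.

No, No, No, Yes, No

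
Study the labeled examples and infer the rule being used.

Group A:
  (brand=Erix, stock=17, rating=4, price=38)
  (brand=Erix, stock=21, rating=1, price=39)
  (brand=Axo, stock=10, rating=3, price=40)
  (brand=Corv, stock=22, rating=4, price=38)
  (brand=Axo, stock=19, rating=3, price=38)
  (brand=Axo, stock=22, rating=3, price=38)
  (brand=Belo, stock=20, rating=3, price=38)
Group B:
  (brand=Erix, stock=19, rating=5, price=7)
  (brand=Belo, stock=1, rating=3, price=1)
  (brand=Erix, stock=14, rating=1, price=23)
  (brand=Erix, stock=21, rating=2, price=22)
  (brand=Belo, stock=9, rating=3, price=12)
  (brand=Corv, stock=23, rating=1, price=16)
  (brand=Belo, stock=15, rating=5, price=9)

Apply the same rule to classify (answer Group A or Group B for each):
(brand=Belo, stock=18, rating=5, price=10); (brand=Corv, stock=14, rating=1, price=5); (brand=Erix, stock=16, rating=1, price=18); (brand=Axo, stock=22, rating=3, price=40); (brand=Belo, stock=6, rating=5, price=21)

The simplest hypothesis consistent with all the labels is: price ≥ 38.
(brand=Belo, stock=18, rating=5, price=10): price = 10 — does not pass, so Group B.
(brand=Corv, stock=14, rating=1, price=5): price = 5 — does not pass, so Group B.
(brand=Erix, stock=16, rating=1, price=18): price = 18 — does not pass, so Group B.
(brand=Axo, stock=22, rating=3, price=40): price = 40 — fits, so Group A.
(brand=Belo, stock=6, rating=5, price=21): price = 21 — does not pass, so Group B.

Group B, Group B, Group B, Group A, Group B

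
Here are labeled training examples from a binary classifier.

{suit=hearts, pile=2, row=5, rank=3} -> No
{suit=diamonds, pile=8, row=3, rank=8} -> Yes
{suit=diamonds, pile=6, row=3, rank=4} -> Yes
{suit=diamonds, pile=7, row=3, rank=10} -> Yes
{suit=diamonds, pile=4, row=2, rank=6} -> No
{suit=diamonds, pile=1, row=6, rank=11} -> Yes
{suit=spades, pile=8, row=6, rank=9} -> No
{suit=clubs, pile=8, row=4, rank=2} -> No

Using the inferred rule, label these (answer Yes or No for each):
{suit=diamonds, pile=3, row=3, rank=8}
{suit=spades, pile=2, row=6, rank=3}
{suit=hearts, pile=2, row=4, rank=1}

Rule: suit is diamonds AND row ≥ 3. This holds for each 'Yes' example and fails for each 'No' one.
Yes: {suit=diamonds, pile=3, row=3, rank=8}, since suit is diamonds, row = 3.
No: {suit=spades, pile=2, row=6, rank=3}, since suit is spades, row = 6.
No: {suit=hearts, pile=2, row=4, rank=1}, since suit is hearts, row = 4.

Yes, No, No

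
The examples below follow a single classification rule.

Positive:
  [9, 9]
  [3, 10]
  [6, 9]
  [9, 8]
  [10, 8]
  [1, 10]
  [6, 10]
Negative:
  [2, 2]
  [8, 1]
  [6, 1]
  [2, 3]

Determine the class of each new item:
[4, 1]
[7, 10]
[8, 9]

Negative, Positive, Positive

The pattern is that an item is 'Positive' exactly when: sum ≥ 11.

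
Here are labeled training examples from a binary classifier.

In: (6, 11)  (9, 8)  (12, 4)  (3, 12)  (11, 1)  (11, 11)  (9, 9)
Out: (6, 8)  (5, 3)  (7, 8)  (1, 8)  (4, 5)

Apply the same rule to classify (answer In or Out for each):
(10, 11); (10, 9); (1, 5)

The simplest hypothesis consistent with all the labels is: max ≥ 9.
In: (10, 11), since max 11.
In: (10, 9), since max 10.
Out: (1, 5), since max 5.

In, In, Out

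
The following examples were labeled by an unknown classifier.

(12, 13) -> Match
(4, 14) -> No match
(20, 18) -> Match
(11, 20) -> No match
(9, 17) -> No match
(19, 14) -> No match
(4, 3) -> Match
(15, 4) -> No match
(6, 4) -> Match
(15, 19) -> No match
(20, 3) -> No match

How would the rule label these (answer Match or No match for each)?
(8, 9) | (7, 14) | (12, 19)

Match, No match, No match

The common property of the 'Match' items is: |first − second| ≤ 2. No 'No match' item has it.
(8, 9) — |8−9| = 1, hence Match.
(7, 14) — |7−14| = 7, hence No match.
(12, 19) — |12−19| = 7, hence No match.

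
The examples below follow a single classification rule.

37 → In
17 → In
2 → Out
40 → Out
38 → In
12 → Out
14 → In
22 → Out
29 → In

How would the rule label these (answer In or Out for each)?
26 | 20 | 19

Every 'In' example satisfies: digit sum ≥ 5. None of the 'Out' examples do.
26: digit sum 2+6 = 8 — qualifies, so In.
20: digit sum 2+0 = 2 — fails this test, so Out.
19: digit sum 1+9 = 10 — qualifies, so In.

In, Out, In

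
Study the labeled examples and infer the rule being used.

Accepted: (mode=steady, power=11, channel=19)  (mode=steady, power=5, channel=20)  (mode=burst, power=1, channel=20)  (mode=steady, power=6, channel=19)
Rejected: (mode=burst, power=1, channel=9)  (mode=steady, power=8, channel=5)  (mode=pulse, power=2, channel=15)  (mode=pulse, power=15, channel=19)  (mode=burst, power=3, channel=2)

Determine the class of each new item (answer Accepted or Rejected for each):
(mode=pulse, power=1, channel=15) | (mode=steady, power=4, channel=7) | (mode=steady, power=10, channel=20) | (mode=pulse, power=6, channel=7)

Rejected, Rejected, Accepted, Rejected

The pattern is that an item is 'Accepted' exactly when: power ≤ 11 AND channel ≥ 19.
(mode=pulse, power=1, channel=15) → power = 1, channel = 15 → Rejected.
(mode=steady, power=4, channel=7) → power = 4, channel = 7 → Rejected.
(mode=steady, power=10, channel=20) → power = 10, channel = 20 → Accepted.
(mode=pulse, power=6, channel=7) → power = 6, channel = 7 → Rejected.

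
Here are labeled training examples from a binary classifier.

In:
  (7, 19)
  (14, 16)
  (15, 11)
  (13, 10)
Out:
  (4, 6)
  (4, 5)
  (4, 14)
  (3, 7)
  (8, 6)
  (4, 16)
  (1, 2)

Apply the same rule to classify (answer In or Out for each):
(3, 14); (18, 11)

Out, In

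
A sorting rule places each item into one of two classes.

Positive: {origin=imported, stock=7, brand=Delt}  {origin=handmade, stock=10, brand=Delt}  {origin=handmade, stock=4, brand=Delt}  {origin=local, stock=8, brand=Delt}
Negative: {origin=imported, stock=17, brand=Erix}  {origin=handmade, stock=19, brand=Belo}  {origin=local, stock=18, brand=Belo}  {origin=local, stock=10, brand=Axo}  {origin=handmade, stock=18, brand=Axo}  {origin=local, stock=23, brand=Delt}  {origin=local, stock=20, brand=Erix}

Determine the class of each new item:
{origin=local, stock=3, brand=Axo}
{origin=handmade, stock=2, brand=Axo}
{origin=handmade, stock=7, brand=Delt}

Rule: brand is Delt AND stock ≤ 10. This holds for each 'Positive' example and fails for each 'Negative' one.

Negative, Negative, Positive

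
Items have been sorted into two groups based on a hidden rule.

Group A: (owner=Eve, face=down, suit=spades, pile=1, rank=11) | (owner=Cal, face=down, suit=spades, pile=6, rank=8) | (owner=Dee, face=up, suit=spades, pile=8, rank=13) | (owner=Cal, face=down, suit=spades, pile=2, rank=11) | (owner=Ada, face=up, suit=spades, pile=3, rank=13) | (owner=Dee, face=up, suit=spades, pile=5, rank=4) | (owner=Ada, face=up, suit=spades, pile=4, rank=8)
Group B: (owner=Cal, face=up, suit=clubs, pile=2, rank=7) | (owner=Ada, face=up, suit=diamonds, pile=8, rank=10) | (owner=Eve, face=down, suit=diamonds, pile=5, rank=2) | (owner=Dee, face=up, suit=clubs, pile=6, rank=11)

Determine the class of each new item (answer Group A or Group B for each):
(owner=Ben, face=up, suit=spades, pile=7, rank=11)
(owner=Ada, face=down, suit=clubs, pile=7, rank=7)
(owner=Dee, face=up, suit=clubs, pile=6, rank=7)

Group A, Group B, Group B

The simplest hypothesis consistent with all the labels is: suit is spades.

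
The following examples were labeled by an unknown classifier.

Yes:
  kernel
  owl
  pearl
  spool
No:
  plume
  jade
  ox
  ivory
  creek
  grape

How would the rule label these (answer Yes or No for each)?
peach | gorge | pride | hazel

'Yes' ⟺ ends with 'l'.

No, No, No, Yes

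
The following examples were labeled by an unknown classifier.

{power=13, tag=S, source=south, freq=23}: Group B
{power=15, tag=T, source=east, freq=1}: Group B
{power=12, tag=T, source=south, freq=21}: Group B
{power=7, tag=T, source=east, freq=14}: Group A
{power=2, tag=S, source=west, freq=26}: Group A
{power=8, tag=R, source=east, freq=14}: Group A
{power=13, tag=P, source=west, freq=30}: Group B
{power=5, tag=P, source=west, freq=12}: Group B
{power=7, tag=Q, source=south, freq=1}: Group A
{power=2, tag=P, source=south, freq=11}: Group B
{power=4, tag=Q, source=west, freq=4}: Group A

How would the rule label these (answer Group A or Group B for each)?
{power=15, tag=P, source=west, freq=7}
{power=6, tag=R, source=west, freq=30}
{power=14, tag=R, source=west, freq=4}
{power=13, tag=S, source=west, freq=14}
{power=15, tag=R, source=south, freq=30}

All 'Group A' examples share one property — tag is not P AND power ≤ 8 — and every 'Group B' example lacks it.
{power=15, tag=P, source=west, freq=7}: Group B (tag is P, power = 15).
{power=6, tag=R, source=west, freq=30}: Group A (tag is R, power = 6).
{power=14, tag=R, source=west, freq=4}: Group B (tag is R, power = 14).
{power=13, tag=S, source=west, freq=14}: Group B (tag is S, power = 13).
{power=15, tag=R, source=south, freq=30}: Group B (tag is R, power = 15).

Group B, Group A, Group B, Group B, Group B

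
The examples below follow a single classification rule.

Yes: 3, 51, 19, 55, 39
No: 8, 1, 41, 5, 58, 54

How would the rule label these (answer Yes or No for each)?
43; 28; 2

'Yes' ⟺ ≡ 3 (mod 4).
43 — 43 mod 4 = 3, hence Yes.
28 — 28 mod 4 = 0, hence No.
2 — 2 mod 4 = 2, hence No.

Yes, No, No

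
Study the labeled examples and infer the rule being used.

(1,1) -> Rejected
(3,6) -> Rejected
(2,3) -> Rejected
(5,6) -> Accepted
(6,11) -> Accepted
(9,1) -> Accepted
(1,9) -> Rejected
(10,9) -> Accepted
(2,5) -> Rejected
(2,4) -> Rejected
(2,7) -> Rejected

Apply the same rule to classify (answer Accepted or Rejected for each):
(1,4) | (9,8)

Rejected, Accepted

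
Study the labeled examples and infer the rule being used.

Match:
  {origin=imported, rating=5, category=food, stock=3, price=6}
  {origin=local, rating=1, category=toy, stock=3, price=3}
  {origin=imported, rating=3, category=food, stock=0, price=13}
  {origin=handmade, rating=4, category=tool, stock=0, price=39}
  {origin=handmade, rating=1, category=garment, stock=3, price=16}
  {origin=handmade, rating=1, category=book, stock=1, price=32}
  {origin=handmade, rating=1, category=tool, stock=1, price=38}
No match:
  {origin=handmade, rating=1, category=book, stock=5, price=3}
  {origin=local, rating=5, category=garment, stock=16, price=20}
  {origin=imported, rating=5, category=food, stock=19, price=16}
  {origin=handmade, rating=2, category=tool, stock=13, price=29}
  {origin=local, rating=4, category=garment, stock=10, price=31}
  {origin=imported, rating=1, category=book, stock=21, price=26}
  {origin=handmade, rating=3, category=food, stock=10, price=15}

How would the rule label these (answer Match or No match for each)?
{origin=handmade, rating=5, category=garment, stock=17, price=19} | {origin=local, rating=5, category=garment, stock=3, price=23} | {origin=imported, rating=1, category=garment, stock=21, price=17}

No match, Match, No match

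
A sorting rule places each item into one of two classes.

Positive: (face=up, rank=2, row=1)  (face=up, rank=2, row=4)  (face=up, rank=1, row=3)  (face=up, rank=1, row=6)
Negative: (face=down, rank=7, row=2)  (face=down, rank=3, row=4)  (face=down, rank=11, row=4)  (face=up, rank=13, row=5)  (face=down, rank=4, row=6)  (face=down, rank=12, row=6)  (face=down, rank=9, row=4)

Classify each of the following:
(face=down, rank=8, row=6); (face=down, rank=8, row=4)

Negative, Negative

A rule that fits every label: rank ≤ 2 — true of each 'Positive' example, false of each 'Negative' one.
(face=down, rank=8, row=6) → rank = 8 → Negative. (face=down, rank=8, row=4) → rank = 8 → Negative.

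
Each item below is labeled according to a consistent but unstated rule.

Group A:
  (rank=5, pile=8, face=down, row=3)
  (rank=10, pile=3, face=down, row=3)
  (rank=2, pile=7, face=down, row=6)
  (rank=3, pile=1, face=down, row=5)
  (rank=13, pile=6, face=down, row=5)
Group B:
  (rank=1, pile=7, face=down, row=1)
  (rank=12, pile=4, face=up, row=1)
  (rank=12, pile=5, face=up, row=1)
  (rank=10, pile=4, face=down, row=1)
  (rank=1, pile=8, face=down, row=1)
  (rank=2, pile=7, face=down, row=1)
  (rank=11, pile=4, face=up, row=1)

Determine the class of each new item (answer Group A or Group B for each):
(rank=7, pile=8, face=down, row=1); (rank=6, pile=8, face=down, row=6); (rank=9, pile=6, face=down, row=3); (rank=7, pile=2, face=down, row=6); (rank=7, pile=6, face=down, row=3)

The distinguishing property — row ≥ 3 — holds for all the 'Group A' cases and none of the 'Group B' cases.
(rank=7, pile=8, face=down, row=1) → row = 1 → Group B.
(rank=6, pile=8, face=down, row=6) → row = 6 → Group A.
(rank=9, pile=6, face=down, row=3) → row = 3 → Group A.
(rank=7, pile=2, face=down, row=6) → row = 6 → Group A.
(rank=7, pile=6, face=down, row=3) → row = 3 → Group A.

Group B, Group A, Group A, Group A, Group A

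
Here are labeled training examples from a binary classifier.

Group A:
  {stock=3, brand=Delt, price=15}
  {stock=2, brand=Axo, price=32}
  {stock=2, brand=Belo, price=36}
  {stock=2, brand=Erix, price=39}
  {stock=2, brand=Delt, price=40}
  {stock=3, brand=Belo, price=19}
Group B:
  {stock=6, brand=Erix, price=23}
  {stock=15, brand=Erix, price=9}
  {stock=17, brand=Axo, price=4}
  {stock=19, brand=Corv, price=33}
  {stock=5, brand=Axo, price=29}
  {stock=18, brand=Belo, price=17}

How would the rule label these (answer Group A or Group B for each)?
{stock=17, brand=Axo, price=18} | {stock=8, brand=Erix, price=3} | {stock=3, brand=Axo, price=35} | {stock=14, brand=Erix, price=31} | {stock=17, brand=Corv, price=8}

'Group A' ⟺ stock ≤ 3.

Group B, Group B, Group A, Group B, Group B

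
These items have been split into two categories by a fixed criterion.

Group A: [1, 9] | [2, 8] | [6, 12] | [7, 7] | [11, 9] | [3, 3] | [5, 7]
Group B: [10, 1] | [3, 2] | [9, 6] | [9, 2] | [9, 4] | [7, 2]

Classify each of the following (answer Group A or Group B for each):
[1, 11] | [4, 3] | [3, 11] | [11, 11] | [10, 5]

Group A, Group B, Group A, Group A, Group B

The classifier is using: sum is even.
[1, 11]: 1+11 = 12 — has this property, so Group A. [4, 3]: 4+3 = 7 — fails this test, so Group B. [3, 11]: 3+11 = 14 — has this property, so Group A. [11, 11]: 11+11 = 22 — has this property, so Group A. [10, 5]: 10+5 = 15 — fails this test, so Group B.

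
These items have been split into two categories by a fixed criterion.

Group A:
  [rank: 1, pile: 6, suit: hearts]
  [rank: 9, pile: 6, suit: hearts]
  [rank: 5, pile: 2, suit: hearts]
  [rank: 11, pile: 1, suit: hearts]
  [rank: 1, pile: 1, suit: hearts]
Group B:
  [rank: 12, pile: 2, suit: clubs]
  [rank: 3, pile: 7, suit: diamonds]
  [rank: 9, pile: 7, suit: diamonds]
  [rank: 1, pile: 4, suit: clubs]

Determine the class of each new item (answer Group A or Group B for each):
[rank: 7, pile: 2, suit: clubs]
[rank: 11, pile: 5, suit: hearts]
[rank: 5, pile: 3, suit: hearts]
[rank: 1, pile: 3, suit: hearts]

Group B, Group A, Group A, Group A

Rule: suit is hearts. This holds for each 'Group A' example and fails for each 'Group B' one.
[rank: 7, pile: 2, suit: clubs]: suit is clubs — lacks this property, so Group B. [rank: 11, pile: 5, suit: hearts]: suit is hearts — qualifies, so Group A. [rank: 5, pile: 3, suit: hearts]: suit is hearts — qualifies, so Group A. [rank: 1, pile: 3, suit: hearts]: suit is hearts — qualifies, so Group A.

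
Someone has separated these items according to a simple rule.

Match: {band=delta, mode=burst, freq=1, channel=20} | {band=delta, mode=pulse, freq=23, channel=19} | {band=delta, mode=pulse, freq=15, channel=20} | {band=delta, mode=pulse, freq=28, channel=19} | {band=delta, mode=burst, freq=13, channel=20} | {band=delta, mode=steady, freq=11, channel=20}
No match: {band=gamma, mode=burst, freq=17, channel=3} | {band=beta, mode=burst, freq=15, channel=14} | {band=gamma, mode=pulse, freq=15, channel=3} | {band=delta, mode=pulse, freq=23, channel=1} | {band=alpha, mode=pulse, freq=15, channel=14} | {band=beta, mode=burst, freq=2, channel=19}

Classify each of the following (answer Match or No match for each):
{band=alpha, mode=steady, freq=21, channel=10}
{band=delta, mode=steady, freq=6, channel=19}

The classifier is using: band is delta AND channel ≥ 3.

No match, Match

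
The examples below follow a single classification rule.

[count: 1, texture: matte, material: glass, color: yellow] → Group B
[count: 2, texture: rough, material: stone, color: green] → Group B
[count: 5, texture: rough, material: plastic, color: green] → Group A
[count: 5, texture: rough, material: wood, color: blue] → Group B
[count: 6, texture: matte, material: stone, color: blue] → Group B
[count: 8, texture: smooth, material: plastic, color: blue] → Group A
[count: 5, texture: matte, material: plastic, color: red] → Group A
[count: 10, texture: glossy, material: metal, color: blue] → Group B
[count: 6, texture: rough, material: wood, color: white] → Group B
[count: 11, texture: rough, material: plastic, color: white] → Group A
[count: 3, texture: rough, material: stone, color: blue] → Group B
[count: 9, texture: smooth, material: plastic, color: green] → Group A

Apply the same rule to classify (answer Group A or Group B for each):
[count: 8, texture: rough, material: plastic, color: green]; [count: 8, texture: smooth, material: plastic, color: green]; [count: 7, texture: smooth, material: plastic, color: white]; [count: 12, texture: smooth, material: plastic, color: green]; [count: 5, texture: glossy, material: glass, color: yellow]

A rule that fits every label: material is plastic — true of each 'Group A' example, false of each 'Group B' one.

Group A, Group A, Group A, Group A, Group B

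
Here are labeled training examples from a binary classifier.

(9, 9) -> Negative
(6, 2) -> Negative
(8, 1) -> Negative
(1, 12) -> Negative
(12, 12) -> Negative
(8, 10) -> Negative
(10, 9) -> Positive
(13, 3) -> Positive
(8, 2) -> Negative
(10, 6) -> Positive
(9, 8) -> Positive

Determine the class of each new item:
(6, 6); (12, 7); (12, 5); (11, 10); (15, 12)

Negative, Positive, Positive, Positive, Positive

The common property of the 'Positive' items is: first > second AND sum ≥ 13. No 'Negative' item has it.
(6, 6) — 6 = 6, 6+6 = 12, hence Negative. (12, 7) — 12 > 7, 12+7 = 19, hence Positive. (12, 5) — 12 > 5, 12+5 = 17, hence Positive. (11, 10) — 11 > 10, 11+10 = 21, hence Positive. (15, 12) — 15 > 12, 15+12 = 27, hence Positive.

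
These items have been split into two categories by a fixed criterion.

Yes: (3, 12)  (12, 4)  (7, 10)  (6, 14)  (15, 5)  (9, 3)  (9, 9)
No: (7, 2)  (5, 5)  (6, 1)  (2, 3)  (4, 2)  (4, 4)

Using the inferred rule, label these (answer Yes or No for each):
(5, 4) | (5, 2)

No, No

The rule appears to be: sum ≥ 12.
No: (5, 4), since 5+4 = 9.
No: (5, 2), since 5+2 = 7.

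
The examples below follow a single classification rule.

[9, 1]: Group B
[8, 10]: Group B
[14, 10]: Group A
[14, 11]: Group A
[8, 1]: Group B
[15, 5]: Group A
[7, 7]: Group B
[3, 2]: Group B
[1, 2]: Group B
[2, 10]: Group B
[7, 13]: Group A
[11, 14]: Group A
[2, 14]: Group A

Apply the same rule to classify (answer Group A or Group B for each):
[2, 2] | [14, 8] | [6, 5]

Group B, Group A, Group B

The distinguishing property — max ≥ 11 — holds for all the 'Group A' cases and none of the 'Group B' cases.
[2, 2]: Group B (max 2). [14, 8]: Group A (max 14). [6, 5]: Group B (max 6).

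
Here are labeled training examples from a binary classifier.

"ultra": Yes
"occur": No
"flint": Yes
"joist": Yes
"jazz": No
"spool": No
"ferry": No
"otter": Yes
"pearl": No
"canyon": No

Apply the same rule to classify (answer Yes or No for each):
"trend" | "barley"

All 'Yes' examples share one property — contains 't' — and every 'No' example lacks it.
"trend" → has 't' → Yes.
"barley" → no 't' → No.

Yes, No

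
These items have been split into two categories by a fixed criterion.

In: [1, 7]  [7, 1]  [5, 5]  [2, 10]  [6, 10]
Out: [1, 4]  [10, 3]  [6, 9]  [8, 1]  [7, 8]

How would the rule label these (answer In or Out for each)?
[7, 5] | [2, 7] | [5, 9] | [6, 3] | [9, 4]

The common property of the 'In' items is: sum is even. No 'Out' item has it.
[7, 5]: 7+5 = 12, fits → In.
[2, 7]: 2+7 = 9, fails this test → Out.
[5, 9]: 5+9 = 14, fits → In.
[6, 3]: 6+3 = 9, fails this test → Out.
[9, 4]: 9+4 = 13, fails this test → Out.

In, Out, In, Out, Out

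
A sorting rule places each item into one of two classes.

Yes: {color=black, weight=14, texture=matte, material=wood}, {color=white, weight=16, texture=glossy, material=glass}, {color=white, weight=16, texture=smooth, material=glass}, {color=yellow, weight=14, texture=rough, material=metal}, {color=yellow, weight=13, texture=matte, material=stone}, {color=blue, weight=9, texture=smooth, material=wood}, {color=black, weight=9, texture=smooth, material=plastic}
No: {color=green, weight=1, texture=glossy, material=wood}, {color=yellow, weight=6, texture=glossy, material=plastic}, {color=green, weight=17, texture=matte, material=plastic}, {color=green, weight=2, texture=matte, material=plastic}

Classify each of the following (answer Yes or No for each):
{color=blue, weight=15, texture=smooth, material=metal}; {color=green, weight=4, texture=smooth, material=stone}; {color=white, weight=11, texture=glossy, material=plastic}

Rule: weight ≥ 9 AND weight ≤ 16. This holds for each 'Yes' example and fails for each 'No' one.
{color=blue, weight=15, texture=smooth, material=metal} — weight = 15, hence Yes.
{color=green, weight=4, texture=smooth, material=stone} — weight = 4, hence No.
{color=white, weight=11, texture=glossy, material=plastic} — weight = 11, hence Yes.

Yes, No, Yes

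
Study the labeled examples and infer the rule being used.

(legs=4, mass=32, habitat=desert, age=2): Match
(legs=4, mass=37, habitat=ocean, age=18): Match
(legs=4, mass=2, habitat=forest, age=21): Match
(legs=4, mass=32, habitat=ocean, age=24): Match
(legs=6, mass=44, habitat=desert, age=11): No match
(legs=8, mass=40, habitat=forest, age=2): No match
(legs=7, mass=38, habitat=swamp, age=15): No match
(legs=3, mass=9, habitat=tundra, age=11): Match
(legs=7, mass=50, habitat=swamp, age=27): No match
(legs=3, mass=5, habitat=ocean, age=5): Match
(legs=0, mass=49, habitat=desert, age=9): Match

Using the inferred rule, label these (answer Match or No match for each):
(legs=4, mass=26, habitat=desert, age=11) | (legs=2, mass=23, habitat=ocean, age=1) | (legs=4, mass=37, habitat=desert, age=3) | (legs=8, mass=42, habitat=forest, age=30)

Match, Match, Match, No match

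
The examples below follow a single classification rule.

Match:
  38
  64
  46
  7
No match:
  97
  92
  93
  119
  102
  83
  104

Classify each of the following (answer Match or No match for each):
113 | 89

No match, No match

Rule: at most 64. This holds for each 'Match' example and fails for each 'No match' one.
113: No match (113 > 64).
89: No match (89 > 64).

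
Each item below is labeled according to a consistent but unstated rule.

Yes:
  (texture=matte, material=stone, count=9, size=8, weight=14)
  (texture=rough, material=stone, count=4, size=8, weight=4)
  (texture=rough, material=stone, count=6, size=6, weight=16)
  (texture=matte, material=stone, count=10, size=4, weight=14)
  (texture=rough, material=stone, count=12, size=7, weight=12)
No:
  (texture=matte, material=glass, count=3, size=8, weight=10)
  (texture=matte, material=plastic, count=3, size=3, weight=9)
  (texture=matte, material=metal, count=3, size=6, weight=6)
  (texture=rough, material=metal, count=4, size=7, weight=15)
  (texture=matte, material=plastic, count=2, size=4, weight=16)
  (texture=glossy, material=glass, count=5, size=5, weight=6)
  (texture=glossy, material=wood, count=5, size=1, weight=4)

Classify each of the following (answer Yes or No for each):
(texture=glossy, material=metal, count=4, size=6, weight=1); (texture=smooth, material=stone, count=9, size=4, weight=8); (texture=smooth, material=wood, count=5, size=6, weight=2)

No, Yes, No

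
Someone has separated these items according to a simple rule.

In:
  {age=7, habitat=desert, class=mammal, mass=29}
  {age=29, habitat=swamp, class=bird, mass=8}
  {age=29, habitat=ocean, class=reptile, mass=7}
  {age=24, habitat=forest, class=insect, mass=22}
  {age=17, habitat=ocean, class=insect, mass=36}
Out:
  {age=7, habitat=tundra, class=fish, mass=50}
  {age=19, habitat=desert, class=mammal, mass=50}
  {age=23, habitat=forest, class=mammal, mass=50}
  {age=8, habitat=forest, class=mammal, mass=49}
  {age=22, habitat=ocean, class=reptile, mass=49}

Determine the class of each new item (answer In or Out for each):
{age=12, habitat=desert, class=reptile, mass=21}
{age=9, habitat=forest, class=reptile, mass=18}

All 'In' examples share one property — mass ≤ 36 — and every 'Out' example lacks it.
{age=12, habitat=desert, class=reptile, mass=21}: mass = 21 — meets the rule, so In. {age=9, habitat=forest, class=reptile, mass=18}: mass = 18 — meets the rule, so In.

In, In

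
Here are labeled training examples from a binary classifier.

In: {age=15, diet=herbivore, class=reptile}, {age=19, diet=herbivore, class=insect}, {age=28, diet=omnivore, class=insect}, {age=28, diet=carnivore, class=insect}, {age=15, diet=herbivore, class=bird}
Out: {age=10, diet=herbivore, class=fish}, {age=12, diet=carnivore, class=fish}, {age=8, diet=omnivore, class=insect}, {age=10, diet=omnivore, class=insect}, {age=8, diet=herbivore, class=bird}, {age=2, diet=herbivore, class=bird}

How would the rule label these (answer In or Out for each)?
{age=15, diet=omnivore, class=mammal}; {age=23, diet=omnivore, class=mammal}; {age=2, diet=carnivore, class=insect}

The pattern is that an item is 'In' exactly when: age ≥ 15.
{age=15, diet=omnivore, class=mammal}: age = 15 — checks out, so In. {age=23, diet=omnivore, class=mammal}: age = 23 — checks out, so In. {age=2, diet=carnivore, class=insect}: age = 2 — doesn't match, so Out.

In, In, Out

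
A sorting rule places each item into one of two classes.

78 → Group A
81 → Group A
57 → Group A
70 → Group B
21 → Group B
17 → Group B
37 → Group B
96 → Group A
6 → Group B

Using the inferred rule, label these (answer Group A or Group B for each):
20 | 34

Group B, Group B

The classifier is using: multiple of 3 AND at least 37.
20: 20 = 3·6 + 2, 20 < 37 — does not fit, so Group B.
34: 34 = 3·11 + 1, 34 < 37 — does not fit, so Group B.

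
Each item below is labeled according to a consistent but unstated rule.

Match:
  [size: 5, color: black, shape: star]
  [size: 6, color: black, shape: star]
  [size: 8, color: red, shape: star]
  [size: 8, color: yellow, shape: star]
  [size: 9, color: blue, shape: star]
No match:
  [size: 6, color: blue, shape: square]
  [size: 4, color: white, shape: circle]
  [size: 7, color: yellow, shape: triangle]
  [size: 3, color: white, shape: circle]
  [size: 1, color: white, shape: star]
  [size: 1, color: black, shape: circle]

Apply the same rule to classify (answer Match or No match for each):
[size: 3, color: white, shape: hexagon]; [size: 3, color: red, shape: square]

No match, No match

The simplest hypothesis consistent with all the labels is: shape is star AND size ≥ 3.
[size: 3, color: white, shape: hexagon] — shape is hexagon, size = 3, hence No match. [size: 3, color: red, shape: square] — shape is square, size = 3, hence No match.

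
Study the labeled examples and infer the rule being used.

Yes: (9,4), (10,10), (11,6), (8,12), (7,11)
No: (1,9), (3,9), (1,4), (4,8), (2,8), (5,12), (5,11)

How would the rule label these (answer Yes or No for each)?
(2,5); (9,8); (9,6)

No, Yes, Yes

The pattern is that an item is 'Yes' exactly when: first ≥ 6.
No: (2,5), since first 2. Yes: (9,8), since first 9. Yes: (9,6), since first 9.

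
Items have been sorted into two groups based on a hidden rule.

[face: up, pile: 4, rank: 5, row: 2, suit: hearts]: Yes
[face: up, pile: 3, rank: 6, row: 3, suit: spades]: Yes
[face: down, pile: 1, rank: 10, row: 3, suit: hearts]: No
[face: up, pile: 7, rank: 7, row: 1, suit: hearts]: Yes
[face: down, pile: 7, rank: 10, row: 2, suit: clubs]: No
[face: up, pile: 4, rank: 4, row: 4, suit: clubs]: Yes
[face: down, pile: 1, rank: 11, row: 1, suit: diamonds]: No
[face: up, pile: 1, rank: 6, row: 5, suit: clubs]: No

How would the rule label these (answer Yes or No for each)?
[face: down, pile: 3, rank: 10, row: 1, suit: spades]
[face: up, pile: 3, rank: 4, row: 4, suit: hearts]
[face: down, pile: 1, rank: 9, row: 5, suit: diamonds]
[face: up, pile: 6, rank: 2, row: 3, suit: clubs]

No, Yes, No, Yes

The simplest hypothesis consistent with all the labels is: face is up AND row ≤ 4.
No: [face: down, pile: 3, rank: 10, row: 1, suit: spades], since face is down, row = 1. Yes: [face: up, pile: 3, rank: 4, row: 4, suit: hearts], since face is up, row = 4. No: [face: down, pile: 1, rank: 9, row: 5, suit: diamonds], since face is down, row = 5. Yes: [face: up, pile: 6, rank: 2, row: 3, suit: clubs], since face is up, row = 3.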